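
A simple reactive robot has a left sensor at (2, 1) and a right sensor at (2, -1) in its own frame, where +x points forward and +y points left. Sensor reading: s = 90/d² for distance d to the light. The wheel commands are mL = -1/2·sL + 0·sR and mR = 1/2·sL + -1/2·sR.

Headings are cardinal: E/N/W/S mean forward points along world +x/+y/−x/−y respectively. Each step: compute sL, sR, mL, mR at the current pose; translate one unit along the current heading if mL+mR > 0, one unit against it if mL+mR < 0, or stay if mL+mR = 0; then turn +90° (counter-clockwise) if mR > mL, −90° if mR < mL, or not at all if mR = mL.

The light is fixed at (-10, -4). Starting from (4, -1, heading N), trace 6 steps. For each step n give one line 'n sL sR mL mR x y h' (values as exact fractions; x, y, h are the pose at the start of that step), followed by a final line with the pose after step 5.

0 45/97 9/25 -45/194 126/2425 4 -1 N
1 18/29 10/17 -9/29 8/493 4 -2 W
2 45/128 45/98 -45/256 -675/12544 5 -2 S
3 18/61 90/293 -9/61 -108/17873 5 -1 E
4 45/97 9/25 -45/194 126/2425 4 -1 N
5 18/29 10/17 -9/29 8/493 4 -2 W
final 5 -2 S

n=0: pose=(4,-1,N); sL=45/97, sR=9/25; mL=-45/194, mR=126/2425; mL+mR=-9/50 → advance -1; mR−mL=1377/4850 → turn +1·90°
n=1: pose=(4,-2,W); sL=18/29, sR=10/17; mL=-9/29, mR=8/493; mL+mR=-5/17 → advance -1; mR−mL=161/493 → turn +1·90°
n=2: pose=(5,-2,S); sL=45/128, sR=45/98; mL=-45/256, mR=-675/12544; mL+mR=-45/196 → advance -1; mR−mL=765/6272 → turn +1·90°
n=3: pose=(5,-1,E); sL=18/61, sR=90/293; mL=-9/61, mR=-108/17873; mL+mR=-45/293 → advance -1; mR−mL=2529/17873 → turn +1·90°
n=4: pose=(4,-1,N); sL=45/97, sR=9/25; mL=-45/194, mR=126/2425; mL+mR=-9/50 → advance -1; mR−mL=1377/4850 → turn +1·90°
n=5: pose=(4,-2,W); sL=18/29, sR=10/17; mL=-9/29, mR=8/493; mL+mR=-5/17 → advance -1; mR−mL=161/493 → turn +1·90°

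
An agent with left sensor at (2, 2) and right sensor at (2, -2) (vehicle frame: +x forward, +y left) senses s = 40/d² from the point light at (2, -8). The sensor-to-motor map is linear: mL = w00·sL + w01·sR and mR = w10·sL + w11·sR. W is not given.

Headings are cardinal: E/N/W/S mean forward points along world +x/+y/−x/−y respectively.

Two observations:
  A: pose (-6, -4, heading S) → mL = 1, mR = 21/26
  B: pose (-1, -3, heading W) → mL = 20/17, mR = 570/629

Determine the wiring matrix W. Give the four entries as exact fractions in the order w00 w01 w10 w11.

1 0 1 -1/2

obs A: pose=(-6,-4,S) → sL=1, sR=5/13, mL=1, mR=21/26
obs B: pose=(-1,-3,W) → sL=20/17, sR=20/37, mL=20/17, mR=570/629
sensor matrix S = [[1, 5/13], [20/17, 20/37]]; det S = 720/8177
solve [mL_A; mL_B] = S·[w00; w01] and [mR_A; mR_B] = S·[w10; w11]:
  w00 = 1, w01 = 0, w10 = 1, w11 = -1/2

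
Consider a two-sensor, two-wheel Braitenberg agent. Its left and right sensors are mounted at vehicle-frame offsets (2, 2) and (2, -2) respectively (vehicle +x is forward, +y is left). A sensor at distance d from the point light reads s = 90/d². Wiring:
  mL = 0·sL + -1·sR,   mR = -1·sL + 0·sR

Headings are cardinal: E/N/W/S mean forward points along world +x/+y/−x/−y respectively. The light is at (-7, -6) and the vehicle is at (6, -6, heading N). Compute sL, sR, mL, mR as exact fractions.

18/25 90/229 -90/229 -18/25

left sensor world pos  = (4, -4); dL² = 125
right sensor world pos = (8, -4); dR² = 229
sL = 90/125 = 18/25
sR = 90/229 = 90/229
mL = 0·sL + -1·sR = -90/229
mR = -1·sL + 0·sR = -18/25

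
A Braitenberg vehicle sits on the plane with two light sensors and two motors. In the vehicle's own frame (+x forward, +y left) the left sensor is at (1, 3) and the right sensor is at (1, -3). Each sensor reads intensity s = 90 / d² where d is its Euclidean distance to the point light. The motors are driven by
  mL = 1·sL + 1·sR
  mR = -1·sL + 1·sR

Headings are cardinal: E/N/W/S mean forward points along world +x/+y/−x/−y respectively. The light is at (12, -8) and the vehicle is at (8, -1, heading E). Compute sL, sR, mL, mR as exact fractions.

left sensor world pos  = (9, 2); dL² = 109
right sensor world pos = (9, -4); dR² = 25
sL = 90/109 = 90/109
sR = 90/25 = 18/5
mL = 1·sL + 1·sR = 2412/545
mR = -1·sL + 1·sR = 1512/545

90/109 18/5 2412/545 1512/545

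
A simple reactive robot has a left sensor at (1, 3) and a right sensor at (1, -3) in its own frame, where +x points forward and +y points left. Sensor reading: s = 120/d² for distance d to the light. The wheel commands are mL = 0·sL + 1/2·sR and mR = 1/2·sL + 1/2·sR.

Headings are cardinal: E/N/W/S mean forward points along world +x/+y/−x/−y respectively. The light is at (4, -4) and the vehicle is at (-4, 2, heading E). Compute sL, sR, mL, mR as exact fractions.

12/13 60/29 30/29 564/377

left sensor world pos  = (-3, 5); dL² = 130
right sensor world pos = (-3, -1); dR² = 58
sL = 120/130 = 12/13
sR = 120/58 = 60/29
mL = 0·sL + 1/2·sR = 30/29
mR = 1/2·sL + 1/2·sR = 564/377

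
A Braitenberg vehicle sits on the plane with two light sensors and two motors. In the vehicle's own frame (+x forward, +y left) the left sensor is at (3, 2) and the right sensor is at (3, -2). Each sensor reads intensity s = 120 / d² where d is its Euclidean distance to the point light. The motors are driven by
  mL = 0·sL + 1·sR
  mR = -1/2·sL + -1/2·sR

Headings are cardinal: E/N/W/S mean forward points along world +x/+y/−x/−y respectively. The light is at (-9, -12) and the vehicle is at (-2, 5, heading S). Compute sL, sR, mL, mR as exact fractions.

120/277 120/221 120/221 -29880/61217

left sensor world pos  = (0, 2); dL² = 277
right sensor world pos = (-4, 2); dR² = 221
sL = 120/277 = 120/277
sR = 120/221 = 120/221
mL = 0·sL + 1·sR = 120/221
mR = -1/2·sL + -1/2·sR = -29880/61217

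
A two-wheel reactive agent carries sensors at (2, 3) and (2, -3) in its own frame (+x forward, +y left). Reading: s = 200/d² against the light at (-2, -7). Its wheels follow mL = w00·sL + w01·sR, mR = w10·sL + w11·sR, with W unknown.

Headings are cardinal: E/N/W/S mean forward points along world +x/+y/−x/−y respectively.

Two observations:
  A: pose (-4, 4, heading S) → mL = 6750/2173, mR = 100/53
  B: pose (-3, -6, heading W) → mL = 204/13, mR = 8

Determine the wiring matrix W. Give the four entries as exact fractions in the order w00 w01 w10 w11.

obs A: pose=(-4,4,S) → sL=100/41, sR=100/53, mL=6750/2173, mR=100/53
obs B: pose=(-3,-6,W) → sL=200/13, sR=8, mL=204/13, mR=8
sensor matrix S = [[100/41, 100/53], [200/13, 8]]; det S = -268800/28249
solve [mL_A; mL_B] = S·[w00; w01] and [mR_A; mR_B] = S·[w10; w11]:
  w00 = 1/2, w01 = 1, w10 = 0, w11 = 1

1/2 1 0 1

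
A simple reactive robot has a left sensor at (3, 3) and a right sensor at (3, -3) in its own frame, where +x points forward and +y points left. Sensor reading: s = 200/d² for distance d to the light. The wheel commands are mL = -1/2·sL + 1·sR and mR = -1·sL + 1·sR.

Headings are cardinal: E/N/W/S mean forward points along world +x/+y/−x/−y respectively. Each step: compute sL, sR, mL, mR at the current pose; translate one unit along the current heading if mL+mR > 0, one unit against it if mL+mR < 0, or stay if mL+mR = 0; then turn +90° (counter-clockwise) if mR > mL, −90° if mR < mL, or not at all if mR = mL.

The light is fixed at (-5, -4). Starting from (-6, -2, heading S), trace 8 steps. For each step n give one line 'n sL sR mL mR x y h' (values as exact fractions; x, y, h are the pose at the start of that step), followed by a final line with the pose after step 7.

n=0: pose=(-6,-2,S); sL=40, sR=200/17; mL=-140/17, mR=-480/17; mL+mR=-620/17 → advance -1; mR−mL=-20 → turn -1·90°
n=1: pose=(-6,-1,W); sL=25/2, sR=50/13; mL=-125/52, mR=-225/26; mL+mR=-575/52 → advance -1; mR−mL=-25/4 → turn -1·90°
n=2: pose=(-5,-1,N); sL=40/9, sR=40/9; mL=20/9, mR=0; mL+mR=20/9 → advance +1; mR−mL=-20/9 → turn -1·90°
n=3: pose=(-5,0,E); sL=100/29, sR=20; mL=530/29, mR=480/29; mL+mR=1010/29 → advance +1; mR−mL=-50/29 → turn -1·90°
n=4: pose=(-4,0,S); sL=200/17, sR=40; mL=580/17, mR=480/17; mL+mR=1060/17 → advance +1; mR−mL=-100/17 → turn -1·90°
n=5: pose=(-4,-1,W); sL=50, sR=5; mL=-20, mR=-45; mL+mR=-65 → advance -1; mR−mL=-25 → turn -1·90°
n=6: pose=(-3,-1,N); sL=200/37, sR=200/61; mL=1300/2257, mR=-4800/2257; mL+mR=-3500/2257 → advance -1; mR−mL=-100/37 → turn -1·90°
n=7: pose=(-3,-2,E); sL=4, sR=100/13; mL=74/13, mR=48/13; mL+mR=122/13 → advance +1; mR−mL=-2 → turn -1·90°

0 40 200/17 -140/17 -480/17 -6 -2 S
1 25/2 50/13 -125/52 -225/26 -6 -1 W
2 40/9 40/9 20/9 0 -5 -1 N
3 100/29 20 530/29 480/29 -5 0 E
4 200/17 40 580/17 480/17 -4 0 S
5 50 5 -20 -45 -4 -1 W
6 200/37 200/61 1300/2257 -4800/2257 -3 -1 N
7 4 100/13 74/13 48/13 -3 -2 E
final -2 -2 S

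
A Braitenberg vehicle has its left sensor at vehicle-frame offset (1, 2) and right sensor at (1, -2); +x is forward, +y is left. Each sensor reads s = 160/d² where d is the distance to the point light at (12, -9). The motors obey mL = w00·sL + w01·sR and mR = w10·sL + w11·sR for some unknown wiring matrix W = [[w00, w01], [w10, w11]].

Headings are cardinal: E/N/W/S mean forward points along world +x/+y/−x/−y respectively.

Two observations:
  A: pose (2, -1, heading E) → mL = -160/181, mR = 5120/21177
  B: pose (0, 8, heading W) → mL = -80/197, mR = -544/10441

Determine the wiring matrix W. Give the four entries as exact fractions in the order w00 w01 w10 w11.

obs A: pose=(2,-1,E) → sL=160/181, sR=160/117, mL=-160/181, mR=5120/21177
obs B: pose=(0,8,W) → sL=80/197, sR=16/53, mL=-80/197, mR=-544/10441
sensor matrix S = [[160/181, 160/117], [80/197, 16/53]]; det S = -63784960/221109057
solve [mL_A; mL_B] = S·[w00; w01] and [mR_A; mR_B] = S·[w10; w11]:
  w00 = -1, w01 = 0, w10 = -1/2, w11 = 1/2

-1 0 -1/2 1/2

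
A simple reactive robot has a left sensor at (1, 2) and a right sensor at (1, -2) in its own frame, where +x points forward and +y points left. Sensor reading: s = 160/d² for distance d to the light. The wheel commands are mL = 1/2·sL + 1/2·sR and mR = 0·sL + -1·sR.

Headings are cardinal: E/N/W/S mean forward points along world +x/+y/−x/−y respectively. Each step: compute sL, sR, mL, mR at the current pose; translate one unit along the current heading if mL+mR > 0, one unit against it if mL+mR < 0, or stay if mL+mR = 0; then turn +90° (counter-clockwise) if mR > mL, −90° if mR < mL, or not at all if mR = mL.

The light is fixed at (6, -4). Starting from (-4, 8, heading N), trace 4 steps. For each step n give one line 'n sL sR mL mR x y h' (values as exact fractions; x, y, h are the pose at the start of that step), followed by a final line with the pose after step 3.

n=0: pose=(-4,8,N); sL=160/313, sR=160/233; mL=43680/72929, mR=-160/233; mL+mR=-6400/72929 → advance -1; mR−mL=-93760/72929 → turn -1·90°
n=1: pose=(-4,7,E); sL=16/25, sR=80/81; mL=1648/2025, mR=-80/81; mL+mR=-352/2025 → advance -1; mR−mL=-1216/675 → turn -1·90°
n=2: pose=(-5,7,S); sL=160/181, sR=160/269; mL=36000/48689, mR=-160/269; mL+mR=7040/48689 → advance +1; mR−mL=-64960/48689 → turn -1·90°
n=3: pose=(-5,6,W); sL=10/13, sR=5/9; mL=155/234, mR=-5/9; mL+mR=25/234 → advance +1; mR−mL=-95/78 → turn -1·90°

0 160/313 160/233 43680/72929 -160/233 -4 8 N
1 16/25 80/81 1648/2025 -80/81 -4 7 E
2 160/181 160/269 36000/48689 -160/269 -5 7 S
3 10/13 5/9 155/234 -5/9 -5 6 W
final -6 6 N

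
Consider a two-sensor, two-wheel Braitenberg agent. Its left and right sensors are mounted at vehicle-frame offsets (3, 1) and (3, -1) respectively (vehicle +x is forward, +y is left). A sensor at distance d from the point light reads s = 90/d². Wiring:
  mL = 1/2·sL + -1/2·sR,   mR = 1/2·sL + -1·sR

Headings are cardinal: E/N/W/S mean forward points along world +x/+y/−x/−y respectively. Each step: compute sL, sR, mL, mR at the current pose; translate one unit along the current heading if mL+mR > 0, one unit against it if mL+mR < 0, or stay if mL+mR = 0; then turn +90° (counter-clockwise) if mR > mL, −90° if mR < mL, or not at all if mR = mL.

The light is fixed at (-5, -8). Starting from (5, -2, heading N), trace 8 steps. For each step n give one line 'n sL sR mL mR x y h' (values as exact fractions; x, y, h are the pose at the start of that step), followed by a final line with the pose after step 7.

n=0: pose=(5,-2,N); sL=5/9, sR=45/101; mL=50/909, mR=-305/1818; mL+mR=-205/1818 → advance -1; mR−mL=-45/202 → turn -1·90°
n=1: pose=(5,-3,E); sL=18/41, sR=18/37; mL=-36/1517, mR=-405/1517; mL+mR=-441/1517 → advance -1; mR−mL=-9/37 → turn -1·90°
n=2: pose=(4,-3,S); sL=45/52, sR=45/34; mL=-405/1768, mR=-1575/1768; mL+mR=-495/442 → advance -1; mR−mL=-45/68 → turn -1·90°
n=3: pose=(4,-2,W); sL=90/61, sR=18/17; mL=216/1037, mR=-333/1037; mL+mR=-117/1037 → advance -1; mR−mL=-9/17 → turn -1·90°
n=4: pose=(5,-2,N); sL=5/9, sR=45/101; mL=50/909, mR=-305/1818; mL+mR=-205/1818 → advance -1; mR−mL=-45/202 → turn -1·90°
n=5: pose=(5,-3,E); sL=18/41, sR=18/37; mL=-36/1517, mR=-405/1517; mL+mR=-441/1517 → advance -1; mR−mL=-9/37 → turn -1·90°
n=6: pose=(4,-3,S); sL=45/52, sR=45/34; mL=-405/1768, mR=-1575/1768; mL+mR=-495/442 → advance -1; mR−mL=-45/68 → turn -1·90°
n=7: pose=(4,-2,W); sL=90/61, sR=18/17; mL=216/1037, mR=-333/1037; mL+mR=-117/1037 → advance -1; mR−mL=-9/17 → turn -1·90°

0 5/9 45/101 50/909 -305/1818 5 -2 N
1 18/41 18/37 -36/1517 -405/1517 5 -3 E
2 45/52 45/34 -405/1768 -1575/1768 4 -3 S
3 90/61 18/17 216/1037 -333/1037 4 -2 W
4 5/9 45/101 50/909 -305/1818 5 -2 N
5 18/41 18/37 -36/1517 -405/1517 5 -3 E
6 45/52 45/34 -405/1768 -1575/1768 4 -3 S
7 90/61 18/17 216/1037 -333/1037 4 -2 W
final 5 -2 N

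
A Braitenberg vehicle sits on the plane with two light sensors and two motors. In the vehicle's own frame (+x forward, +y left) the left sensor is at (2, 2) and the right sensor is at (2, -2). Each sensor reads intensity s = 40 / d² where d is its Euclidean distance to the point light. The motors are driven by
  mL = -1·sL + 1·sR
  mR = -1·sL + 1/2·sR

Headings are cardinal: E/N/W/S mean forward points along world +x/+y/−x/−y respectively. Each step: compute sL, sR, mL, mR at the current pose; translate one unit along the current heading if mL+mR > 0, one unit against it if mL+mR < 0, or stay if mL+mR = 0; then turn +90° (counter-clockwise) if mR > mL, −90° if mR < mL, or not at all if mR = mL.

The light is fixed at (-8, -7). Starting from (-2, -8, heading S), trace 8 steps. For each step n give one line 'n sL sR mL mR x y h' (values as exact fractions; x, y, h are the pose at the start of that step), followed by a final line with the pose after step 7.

n=0: pose=(-2,-8,S); sL=40/73, sR=8/5; mL=384/365, mR=92/365; mL+mR=476/365 → advance +1; mR−mL=-4/5 → turn -1·90°
n=1: pose=(-2,-9,W); sL=5/4, sR=5/2; mL=5/4, mR=0; mL+mR=5/4 → advance +1; mR−mL=-5/4 → turn -1·90°
n=2: pose=(-3,-9,N); sL=40/9, sR=40/49; mL=-1600/441, mR=-1780/441; mL+mR=-3380/441 → advance -1; mR−mL=-20/49 → turn -1·90°
n=3: pose=(-3,-10,E); sL=4/5, sR=20/37; mL=-48/185, mR=-98/185; mL+mR=-146/185 → advance -1; mR−mL=-10/37 → turn -1·90°
n=4: pose=(-4,-10,S); sL=40/61, sR=40/29; mL=1280/1769, mR=60/1769; mL+mR=1340/1769 → advance +1; mR−mL=-20/29 → turn -1·90°
n=5: pose=(-4,-11,W); sL=1, sR=5; mL=4, mR=3/2; mL+mR=11/2 → advance +1; mR−mL=-5/2 → turn -1·90°
n=6: pose=(-5,-11,N); sL=8, sR=40/29; mL=-192/29, mR=-212/29; mL+mR=-404/29 → advance -1; mR−mL=-20/29 → turn -1·90°
n=7: pose=(-5,-12,E); sL=20/17, sR=20/37; mL=-400/629, mR=-570/629; mL+mR=-970/629 → advance -1; mR−mL=-10/37 → turn -1·90°

0 40/73 8/5 384/365 92/365 -2 -8 S
1 5/4 5/2 5/4 0 -2 -9 W
2 40/9 40/49 -1600/441 -1780/441 -3 -9 N
3 4/5 20/37 -48/185 -98/185 -3 -10 E
4 40/61 40/29 1280/1769 60/1769 -4 -10 S
5 1 5 4 3/2 -4 -11 W
6 8 40/29 -192/29 -212/29 -5 -11 N
7 20/17 20/37 -400/629 -570/629 -5 -12 E
final -6 -12 S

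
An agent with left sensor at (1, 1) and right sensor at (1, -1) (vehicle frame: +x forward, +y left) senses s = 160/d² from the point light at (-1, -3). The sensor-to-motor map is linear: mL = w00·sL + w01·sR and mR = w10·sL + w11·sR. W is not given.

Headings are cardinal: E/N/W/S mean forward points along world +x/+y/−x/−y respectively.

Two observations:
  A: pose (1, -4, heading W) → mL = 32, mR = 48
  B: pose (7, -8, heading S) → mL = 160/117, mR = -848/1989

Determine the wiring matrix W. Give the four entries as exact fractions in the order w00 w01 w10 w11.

obs A: pose=(1,-4,W) → sL=32, sR=160, mL=32, mR=48
obs B: pose=(7,-8,S) → sL=160/117, sR=32/17, mL=160/117, mR=-848/1989
sensor matrix S = [[32, 160], [160/117, 32/17]]; det S = -315392/1989
solve [mL_A; mL_B] = S·[w00; w01] and [mR_A; mR_B] = S·[w10; w11]:
  w00 = 1, w01 = 0, w10 = -1, w11 = 1/2

1 0 -1 1/2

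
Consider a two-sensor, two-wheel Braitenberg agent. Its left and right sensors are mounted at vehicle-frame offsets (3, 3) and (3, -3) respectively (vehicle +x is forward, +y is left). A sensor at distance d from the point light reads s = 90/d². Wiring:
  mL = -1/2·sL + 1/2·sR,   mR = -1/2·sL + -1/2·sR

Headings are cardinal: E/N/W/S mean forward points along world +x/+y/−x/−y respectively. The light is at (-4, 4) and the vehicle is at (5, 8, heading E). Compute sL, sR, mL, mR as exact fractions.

left sensor world pos  = (8, 11); dL² = 193
right sensor world pos = (8, 5); dR² = 145
sL = 90/193 = 90/193
sR = 90/145 = 18/29
mL = -1/2·sL + 1/2·sR = 432/5597
mR = -1/2·sL + -1/2·sR = -3042/5597

90/193 18/29 432/5597 -3042/5597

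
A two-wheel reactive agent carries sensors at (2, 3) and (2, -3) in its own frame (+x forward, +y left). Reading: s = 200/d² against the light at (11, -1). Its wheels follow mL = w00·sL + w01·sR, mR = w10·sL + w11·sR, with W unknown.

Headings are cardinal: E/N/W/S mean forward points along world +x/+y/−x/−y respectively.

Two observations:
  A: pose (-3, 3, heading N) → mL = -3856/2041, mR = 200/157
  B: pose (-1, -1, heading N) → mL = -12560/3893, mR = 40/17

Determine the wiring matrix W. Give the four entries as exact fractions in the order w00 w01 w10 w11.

-1 -1 0 1

obs A: pose=(-3,3,N) → sL=8/13, sR=200/157, mL=-3856/2041, mR=200/157
obs B: pose=(-1,-1,N) → sL=200/229, sR=40/17, mL=-12560/3893, mR=40/17
sensor matrix S = [[8/13, 200/157], [200/229, 40/17]]; det S = 2664960/7945613
solve [mL_A; mL_B] = S·[w00; w01] and [mR_A; mR_B] = S·[w10; w11]:
  w00 = -1, w01 = -1, w10 = 0, w11 = 1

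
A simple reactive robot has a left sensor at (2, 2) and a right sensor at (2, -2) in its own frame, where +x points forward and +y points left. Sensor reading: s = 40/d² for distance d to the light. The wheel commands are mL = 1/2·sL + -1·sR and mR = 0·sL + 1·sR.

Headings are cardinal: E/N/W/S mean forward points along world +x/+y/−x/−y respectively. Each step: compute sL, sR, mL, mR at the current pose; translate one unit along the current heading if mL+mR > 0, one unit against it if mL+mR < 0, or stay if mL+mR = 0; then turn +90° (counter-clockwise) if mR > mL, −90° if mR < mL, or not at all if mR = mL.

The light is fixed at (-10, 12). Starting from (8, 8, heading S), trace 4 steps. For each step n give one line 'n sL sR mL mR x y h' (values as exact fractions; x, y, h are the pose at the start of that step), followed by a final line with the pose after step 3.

0 10/109 10/73 -725/7957 10/73 8 8 S
1 40/409 40/449 -7380/183641 40/449 8 7 E
2 20/149 4/45 -146/6705 4/45 9 7 N
3 8/65 40/293 -1428/19045 40/293 9 8 W
final 8 8 S

n=0: pose=(8,8,S); sL=10/109, sR=10/73; mL=-725/7957, mR=10/73; mL+mR=5/109 → advance +1; mR−mL=1815/7957 → turn +1·90°
n=1: pose=(8,7,E); sL=40/409, sR=40/449; mL=-7380/183641, mR=40/449; mL+mR=20/409 → advance +1; mR−mL=23740/183641 → turn +1·90°
n=2: pose=(9,7,N); sL=20/149, sR=4/45; mL=-146/6705, mR=4/45; mL+mR=10/149 → advance +1; mR−mL=742/6705 → turn +1·90°
n=3: pose=(9,8,W); sL=8/65, sR=40/293; mL=-1428/19045, mR=40/293; mL+mR=4/65 → advance +1; mR−mL=4028/19045 → turn +1·90°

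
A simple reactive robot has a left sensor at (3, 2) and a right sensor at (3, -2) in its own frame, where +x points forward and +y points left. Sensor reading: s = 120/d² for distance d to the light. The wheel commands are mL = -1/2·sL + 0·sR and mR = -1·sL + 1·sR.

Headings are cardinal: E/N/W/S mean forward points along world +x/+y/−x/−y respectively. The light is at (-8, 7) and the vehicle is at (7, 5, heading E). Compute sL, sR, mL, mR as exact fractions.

10/27 6/17 -5/27 -8/459

left sensor world pos  = (10, 7); dL² = 324
right sensor world pos = (10, 3); dR² = 340
sL = 120/324 = 10/27
sR = 120/340 = 6/17
mL = -1/2·sL + 0·sR = -5/27
mR = -1·sL + 1·sR = -8/459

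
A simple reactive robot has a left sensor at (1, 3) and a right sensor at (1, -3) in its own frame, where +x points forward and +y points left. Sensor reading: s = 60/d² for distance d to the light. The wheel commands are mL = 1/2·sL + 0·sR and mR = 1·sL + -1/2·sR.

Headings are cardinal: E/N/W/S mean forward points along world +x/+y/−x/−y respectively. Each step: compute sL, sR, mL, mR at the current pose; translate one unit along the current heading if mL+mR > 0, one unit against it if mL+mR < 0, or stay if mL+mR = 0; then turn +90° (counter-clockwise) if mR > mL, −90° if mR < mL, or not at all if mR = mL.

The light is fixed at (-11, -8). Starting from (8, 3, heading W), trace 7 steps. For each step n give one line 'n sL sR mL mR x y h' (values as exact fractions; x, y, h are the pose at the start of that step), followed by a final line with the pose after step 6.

0 15/97 3/26 15/194 489/5044 8 3 W
1 60/541 12/65 30/541 654/35165 7 3 S
2 30/169 30/229 15/169 4335/38701 7 2 W
3 60/481 60/277 30/481 2190/133237 6 2 S
4 15/73 3/20 15/146 381/2920 6 1 W
5 12/85 60/233 6/85 246/19805 5 1 S
6 6/25 30/173 3/25 663/4325 5 0 W
final 4 0 S

n=0: pose=(8,3,W); sL=15/97, sR=3/26; mL=15/194, mR=489/5044; mL+mR=879/5044 → advance +1; mR−mL=99/5044 → turn +1·90°
n=1: pose=(7,3,S); sL=60/541, sR=12/65; mL=30/541, mR=654/35165; mL+mR=2604/35165 → advance +1; mR−mL=-1296/35165 → turn -1·90°
n=2: pose=(7,2,W); sL=30/169, sR=30/229; mL=15/169, mR=4335/38701; mL+mR=7770/38701 → advance +1; mR−mL=900/38701 → turn +1·90°
n=3: pose=(6,2,S); sL=60/481, sR=60/277; mL=30/481, mR=2190/133237; mL+mR=10500/133237 → advance +1; mR−mL=-6120/133237 → turn -1·90°
n=4: pose=(6,1,W); sL=15/73, sR=3/20; mL=15/146, mR=381/2920; mL+mR=681/2920 → advance +1; mR−mL=81/2920 → turn +1·90°
n=5: pose=(5,1,S); sL=12/85, sR=60/233; mL=6/85, mR=246/19805; mL+mR=1644/19805 → advance +1; mR−mL=-1152/19805 → turn -1·90°
n=6: pose=(5,0,W); sL=6/25, sR=30/173; mL=3/25, mR=663/4325; mL+mR=1182/4325 → advance +1; mR−mL=144/4325 → turn +1·90°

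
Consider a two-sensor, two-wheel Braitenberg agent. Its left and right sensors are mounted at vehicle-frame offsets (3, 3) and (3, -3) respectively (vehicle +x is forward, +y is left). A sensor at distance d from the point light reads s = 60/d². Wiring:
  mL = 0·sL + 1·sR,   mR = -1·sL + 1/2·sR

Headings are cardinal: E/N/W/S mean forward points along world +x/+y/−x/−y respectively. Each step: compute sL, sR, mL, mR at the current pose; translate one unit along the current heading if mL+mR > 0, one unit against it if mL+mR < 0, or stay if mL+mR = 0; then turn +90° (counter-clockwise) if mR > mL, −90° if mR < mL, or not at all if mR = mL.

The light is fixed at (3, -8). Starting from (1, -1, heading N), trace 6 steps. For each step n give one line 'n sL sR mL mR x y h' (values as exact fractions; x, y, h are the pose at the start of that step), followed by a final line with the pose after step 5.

0 12/25 60/101 60/101 -462/2525 1 -1 N
1 30/61 30/13 30/13 525/793 1 0 E
2 60/29 60/41 60/41 -1590/1189 2 0 S
3 15/8 15/29 15/29 -375/232 2 -1 W
4 60/109 60/109 60/109 -30/109 3 -1 N
5 6/13 30/17 30/17 93/221 3 0 E
final 4 0 S

n=0: pose=(1,-1,N); sL=12/25, sR=60/101; mL=60/101, mR=-462/2525; mL+mR=1038/2525 → advance +1; mR−mL=-1962/2525 → turn -1·90°
n=1: pose=(1,0,E); sL=30/61, sR=30/13; mL=30/13, mR=525/793; mL+mR=2355/793 → advance +1; mR−mL=-1305/793 → turn -1·90°
n=2: pose=(2,0,S); sL=60/29, sR=60/41; mL=60/41, mR=-1590/1189; mL+mR=150/1189 → advance +1; mR−mL=-3330/1189 → turn -1·90°
n=3: pose=(2,-1,W); sL=15/8, sR=15/29; mL=15/29, mR=-375/232; mL+mR=-255/232 → advance -1; mR−mL=-495/232 → turn -1·90°
n=4: pose=(3,-1,N); sL=60/109, sR=60/109; mL=60/109, mR=-30/109; mL+mR=30/109 → advance +1; mR−mL=-90/109 → turn -1·90°
n=5: pose=(3,0,E); sL=6/13, sR=30/17; mL=30/17, mR=93/221; mL+mR=483/221 → advance +1; mR−mL=-297/221 → turn -1·90°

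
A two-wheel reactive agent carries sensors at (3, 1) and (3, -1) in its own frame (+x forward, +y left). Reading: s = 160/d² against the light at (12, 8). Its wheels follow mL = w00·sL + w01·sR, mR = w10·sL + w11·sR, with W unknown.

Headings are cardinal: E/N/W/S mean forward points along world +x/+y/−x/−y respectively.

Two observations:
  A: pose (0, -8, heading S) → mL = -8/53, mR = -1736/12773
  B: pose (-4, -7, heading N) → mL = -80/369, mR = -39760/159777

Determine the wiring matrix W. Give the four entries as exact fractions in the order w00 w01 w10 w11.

obs A: pose=(0,-8,S) → sL=80/241, sR=16/53, mL=-8/53, mR=-1736/12773
obs B: pose=(-4,-7,N) → sL=160/433, sR=160/369, mL=-80/369, mR=-39760/159777
sensor matrix S = [[80/241, 16/53], [160/433, 160/369]]; det S = 66088960/2040831621
solve [mL_A; mL_B] = S·[w00; w01] and [mR_A; mR_B] = S·[w10; w11]:
  w00 = 0, w01 = -1/2, w10 = 1/2, w11 = -1

0 -1/2 1/2 -1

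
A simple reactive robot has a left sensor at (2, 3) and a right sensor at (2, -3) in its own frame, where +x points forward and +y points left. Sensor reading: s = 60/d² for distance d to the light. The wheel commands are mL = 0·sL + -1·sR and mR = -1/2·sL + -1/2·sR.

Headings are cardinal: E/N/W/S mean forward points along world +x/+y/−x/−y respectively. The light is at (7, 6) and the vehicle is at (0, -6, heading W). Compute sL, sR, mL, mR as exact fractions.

left sensor world pos  = (-2, -9); dL² = 306
right sensor world pos = (-2, -3); dR² = 162
sL = 60/306 = 10/51
sR = 60/162 = 10/27
mL = 0·sL + -1·sR = -10/27
mR = -1/2·sL + -1/2·sR = -130/459

10/51 10/27 -10/27 -130/459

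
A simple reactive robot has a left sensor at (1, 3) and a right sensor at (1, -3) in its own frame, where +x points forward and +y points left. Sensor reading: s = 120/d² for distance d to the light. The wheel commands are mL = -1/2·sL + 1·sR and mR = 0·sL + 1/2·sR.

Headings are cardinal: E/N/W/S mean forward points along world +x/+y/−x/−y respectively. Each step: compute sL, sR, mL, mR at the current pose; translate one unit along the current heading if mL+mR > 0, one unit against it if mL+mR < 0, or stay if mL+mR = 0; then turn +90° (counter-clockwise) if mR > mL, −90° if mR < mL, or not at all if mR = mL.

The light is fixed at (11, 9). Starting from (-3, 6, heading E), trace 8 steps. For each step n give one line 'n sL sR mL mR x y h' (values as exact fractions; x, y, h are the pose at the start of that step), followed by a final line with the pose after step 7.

n=0: pose=(-3,6,E); sL=120/169, sR=24/41; mL=1596/6929, mR=12/41; mL+mR=3624/6929 → advance +1; mR−mL=432/6929 → turn +1·90°
n=1: pose=(-2,6,N); sL=6/13, sR=15/13; mL=12/13, mR=15/26; mL+mR=3/2 → advance +1; mR−mL=-9/26 → turn -1·90°
n=2: pose=(-2,7,E); sL=24/29, sR=120/169; mL=1452/4901, mR=60/169; mL+mR=3192/4901 → advance +1; mR−mL=288/4901 → turn +1·90°
n=3: pose=(-1,7,N); sL=60/113, sR=60/41; mL=5550/4633, mR=30/41; mL+mR=8940/4633 → advance +1; mR−mL=-2160/4633 → turn -1·90°
n=4: pose=(-1,8,E); sL=24/25, sR=120/137; mL=1356/3425, mR=60/137; mL+mR=2856/3425 → advance +1; mR−mL=144/3425 → turn +1·90°
n=5: pose=(0,8,N); sL=30/49, sR=15/8; mL=615/392, mR=15/16; mL+mR=1965/784 → advance +1; mR−mL=-495/784 → turn -1·90°
n=6: pose=(0,9,E); sL=120/109, sR=120/109; mL=60/109, mR=60/109; mL+mR=120/109 → advance +1; mR−mL=0 → turn +0·90°
n=7: pose=(1,9,E); sL=4/3, sR=4/3; mL=2/3, mR=2/3; mL+mR=4/3 → advance +1; mR−mL=0 → turn +0·90°

0 120/169 24/41 1596/6929 12/41 -3 6 E
1 6/13 15/13 12/13 15/26 -2 6 N
2 24/29 120/169 1452/4901 60/169 -2 7 E
3 60/113 60/41 5550/4633 30/41 -1 7 N
4 24/25 120/137 1356/3425 60/137 -1 8 E
5 30/49 15/8 615/392 15/16 0 8 N
6 120/109 120/109 60/109 60/109 0 9 E
7 4/3 4/3 2/3 2/3 1 9 E
final 2 9 E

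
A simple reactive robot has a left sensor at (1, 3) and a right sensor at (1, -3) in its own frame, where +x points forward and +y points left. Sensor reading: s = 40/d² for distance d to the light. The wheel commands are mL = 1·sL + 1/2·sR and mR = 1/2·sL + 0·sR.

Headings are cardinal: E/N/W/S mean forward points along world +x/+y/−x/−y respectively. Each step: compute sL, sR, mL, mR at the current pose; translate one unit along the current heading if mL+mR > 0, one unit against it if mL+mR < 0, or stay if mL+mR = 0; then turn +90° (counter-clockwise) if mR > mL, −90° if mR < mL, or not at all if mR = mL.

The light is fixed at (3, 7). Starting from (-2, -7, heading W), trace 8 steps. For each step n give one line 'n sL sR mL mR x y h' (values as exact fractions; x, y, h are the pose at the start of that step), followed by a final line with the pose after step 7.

0 8/65 40/157 2556/10205 4/65 -2 -7 W
1 4/25 20/89 606/2225 2/25 -3 -7 N
2 8/25 40/281 2748/7025 4/25 -3 -6 E
3 1/5 2/13 18/65 1/10 -2 -6 S
4 8/65 40/157 2556/10205 4/65 -2 -7 W
5 4/25 20/89 606/2225 2/25 -3 -7 N
6 8/25 40/281 2748/7025 4/25 -3 -6 E
7 1/5 2/13 18/65 1/10 -2 -6 S
final -2 -7 W

n=0: pose=(-2,-7,W); sL=8/65, sR=40/157; mL=2556/10205, mR=4/65; mL+mR=3184/10205 → advance +1; mR−mL=-1928/10205 → turn -1·90°
n=1: pose=(-3,-7,N); sL=4/25, sR=20/89; mL=606/2225, mR=2/25; mL+mR=784/2225 → advance +1; mR−mL=-428/2225 → turn -1·90°
n=2: pose=(-3,-6,E); sL=8/25, sR=40/281; mL=2748/7025, mR=4/25; mL+mR=3872/7025 → advance +1; mR−mL=-1624/7025 → turn -1·90°
n=3: pose=(-2,-6,S); sL=1/5, sR=2/13; mL=18/65, mR=1/10; mL+mR=49/130 → advance +1; mR−mL=-23/130 → turn -1·90°
n=4: pose=(-2,-7,W); sL=8/65, sR=40/157; mL=2556/10205, mR=4/65; mL+mR=3184/10205 → advance +1; mR−mL=-1928/10205 → turn -1·90°
n=5: pose=(-3,-7,N); sL=4/25, sR=20/89; mL=606/2225, mR=2/25; mL+mR=784/2225 → advance +1; mR−mL=-428/2225 → turn -1·90°
n=6: pose=(-3,-6,E); sL=8/25, sR=40/281; mL=2748/7025, mR=4/25; mL+mR=3872/7025 → advance +1; mR−mL=-1624/7025 → turn -1·90°
n=7: pose=(-2,-6,S); sL=1/5, sR=2/13; mL=18/65, mR=1/10; mL+mR=49/130 → advance +1; mR−mL=-23/130 → turn -1·90°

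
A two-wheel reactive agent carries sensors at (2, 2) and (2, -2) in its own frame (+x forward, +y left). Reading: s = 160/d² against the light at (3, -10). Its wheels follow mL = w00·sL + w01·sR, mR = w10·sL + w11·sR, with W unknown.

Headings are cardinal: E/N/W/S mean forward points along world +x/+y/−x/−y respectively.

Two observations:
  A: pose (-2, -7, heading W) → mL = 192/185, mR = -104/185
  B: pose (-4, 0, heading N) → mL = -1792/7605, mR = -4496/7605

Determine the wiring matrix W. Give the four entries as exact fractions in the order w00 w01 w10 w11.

1 -1 1/2 -1

obs A: pose=(-2,-7,W) → sL=16/5, sR=80/37, mL=192/185, mR=-104/185
obs B: pose=(-4,0,N) → sL=32/45, sR=160/169, mL=-1792/7605, mR=-4496/7605
sensor matrix S = [[16/5, 80/37], [32/45, 160/169]]; det S = 83968/56277
solve [mL_A; mL_B] = S·[w00; w01] and [mR_A; mR_B] = S·[w10; w11]:
  w00 = 1, w01 = -1, w10 = 1/2, w11 = -1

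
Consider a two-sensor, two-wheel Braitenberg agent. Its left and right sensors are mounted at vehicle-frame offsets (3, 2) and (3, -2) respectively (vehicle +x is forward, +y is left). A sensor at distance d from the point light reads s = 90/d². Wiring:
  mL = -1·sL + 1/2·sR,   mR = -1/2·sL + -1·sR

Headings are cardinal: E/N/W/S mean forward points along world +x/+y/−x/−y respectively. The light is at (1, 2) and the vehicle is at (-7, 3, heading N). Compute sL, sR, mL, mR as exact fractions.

left sensor world pos  = (-9, 6); dL² = 116
right sensor world pos = (-5, 6); dR² = 52
sL = 90/116 = 45/58
sR = 90/52 = 45/26
mL = -1·sL + 1/2·sR = 135/1508
mR = -1/2·sL + -1·sR = -3195/1508

45/58 45/26 135/1508 -3195/1508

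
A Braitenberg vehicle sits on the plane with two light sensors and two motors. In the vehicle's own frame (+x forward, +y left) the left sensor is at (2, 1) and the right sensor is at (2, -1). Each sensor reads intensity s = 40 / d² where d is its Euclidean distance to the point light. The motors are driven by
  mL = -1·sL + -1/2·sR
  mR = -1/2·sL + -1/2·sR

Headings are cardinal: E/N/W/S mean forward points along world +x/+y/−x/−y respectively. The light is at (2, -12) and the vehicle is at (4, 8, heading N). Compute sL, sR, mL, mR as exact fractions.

left sensor world pos  = (3, 10); dL² = 485
right sensor world pos = (5, 10); dR² = 493
sL = 40/485 = 8/97
sR = 40/493 = 40/493
mL = -1·sL + -1/2·sR = -5884/47821
mR = -1/2·sL + -1/2·sR = -3912/47821

8/97 40/493 -5884/47821 -3912/47821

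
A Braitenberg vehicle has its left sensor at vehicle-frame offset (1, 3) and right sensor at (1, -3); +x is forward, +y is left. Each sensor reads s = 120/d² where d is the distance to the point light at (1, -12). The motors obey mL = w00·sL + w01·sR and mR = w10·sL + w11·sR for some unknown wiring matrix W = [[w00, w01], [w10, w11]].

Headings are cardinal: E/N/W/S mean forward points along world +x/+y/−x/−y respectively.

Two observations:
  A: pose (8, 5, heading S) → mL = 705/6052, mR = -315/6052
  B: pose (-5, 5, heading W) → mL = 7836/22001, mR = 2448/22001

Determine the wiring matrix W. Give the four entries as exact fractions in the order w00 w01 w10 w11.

obs A: pose=(8,5,S) → sL=30/89, sR=15/34, mL=705/6052, mR=-315/6052
obs B: pose=(-5,5,W) → sL=24/49, sR=120/449, mL=7836/22001, mR=2448/22001
sensor matrix S = [[30/89, 15/34], [24/49, 120/449]]; det S = -4194180/33287513
solve [mL_A; mL_B] = S·[w00; w01] and [mR_A; mR_B] = S·[w10; w11]:
  w00 = 1, w01 = -1/2, w10 = 1/2, w11 = -1/2

1 -1/2 1/2 -1/2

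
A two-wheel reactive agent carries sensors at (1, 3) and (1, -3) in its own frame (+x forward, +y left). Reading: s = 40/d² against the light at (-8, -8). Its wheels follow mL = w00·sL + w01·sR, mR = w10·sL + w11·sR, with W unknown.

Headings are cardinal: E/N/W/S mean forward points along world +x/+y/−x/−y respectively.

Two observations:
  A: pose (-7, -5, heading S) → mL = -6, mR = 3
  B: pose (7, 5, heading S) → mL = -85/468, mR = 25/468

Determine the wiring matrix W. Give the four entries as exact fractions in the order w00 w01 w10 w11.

obs A: pose=(-7,-5,S) → sL=2, sR=5, mL=-6, mR=3
obs B: pose=(7,5,S) → sL=10/117, sR=5/36, mL=-85/468, mR=25/468
sensor matrix S = [[2, 5], [10/117, 5/36]]; det S = -35/234
solve [mL_A; mL_B] = S·[w00; w01] and [mR_A; mR_B] = S·[w10; w11]:
  w00 = -1/2, w01 = -1, w10 = -1, w11 = 1

-1/2 -1 -1 1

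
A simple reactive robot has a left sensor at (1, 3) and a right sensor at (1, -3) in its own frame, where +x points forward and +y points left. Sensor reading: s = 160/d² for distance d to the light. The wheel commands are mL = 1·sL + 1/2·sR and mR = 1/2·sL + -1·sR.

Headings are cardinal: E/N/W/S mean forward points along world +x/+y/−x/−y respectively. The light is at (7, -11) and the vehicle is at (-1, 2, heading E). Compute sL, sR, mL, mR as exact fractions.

left sensor world pos  = (0, 5); dL² = 305
right sensor world pos = (0, -1); dR² = 149
sL = 160/305 = 32/61
sR = 160/149 = 160/149
mL = 1·sL + 1/2·sR = 9648/9089
mR = 1/2·sL + -1·sR = -7376/9089

32/61 160/149 9648/9089 -7376/9089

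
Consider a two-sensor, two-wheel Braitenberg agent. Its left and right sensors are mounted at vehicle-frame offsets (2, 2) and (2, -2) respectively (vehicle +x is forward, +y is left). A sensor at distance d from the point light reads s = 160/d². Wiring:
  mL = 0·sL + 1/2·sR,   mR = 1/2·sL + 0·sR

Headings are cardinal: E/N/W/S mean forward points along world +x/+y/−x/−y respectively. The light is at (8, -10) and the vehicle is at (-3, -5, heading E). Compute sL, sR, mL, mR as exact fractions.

16/13 16/9 8/9 8/13

left sensor world pos  = (-1, -3); dL² = 130
right sensor world pos = (-1, -7); dR² = 90
sL = 160/130 = 16/13
sR = 160/90 = 16/9
mL = 0·sL + 1/2·sR = 8/9
mR = 1/2·sL + 0·sR = 8/13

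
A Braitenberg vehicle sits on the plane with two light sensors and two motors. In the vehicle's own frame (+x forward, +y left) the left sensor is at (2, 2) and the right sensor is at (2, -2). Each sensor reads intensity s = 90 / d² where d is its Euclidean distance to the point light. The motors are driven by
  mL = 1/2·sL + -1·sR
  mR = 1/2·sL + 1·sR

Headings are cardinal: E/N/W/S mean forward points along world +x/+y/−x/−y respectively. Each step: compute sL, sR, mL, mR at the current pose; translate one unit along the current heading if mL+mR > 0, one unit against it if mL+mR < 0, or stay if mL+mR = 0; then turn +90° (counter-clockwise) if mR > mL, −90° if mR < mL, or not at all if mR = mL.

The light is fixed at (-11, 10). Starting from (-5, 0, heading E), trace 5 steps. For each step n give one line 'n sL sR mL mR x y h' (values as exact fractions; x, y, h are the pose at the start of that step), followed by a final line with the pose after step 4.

0 45/64 45/104 -135/1664 1305/1664 -5 0 E
1 90/89 18/29 -297/2581 2907/2581 -4 0 N
2 45/73 45/37 -4905/5402 8235/5402 -4 1 W
3 18/37 90/137 -2097/5069 4563/5069 -5 1 S
4 45/64 45/104 -135/1664 1305/1664 -5 0 E
final -4 0 N

n=0: pose=(-5,0,E); sL=45/64, sR=45/104; mL=-135/1664, mR=1305/1664; mL+mR=45/64 → advance +1; mR−mL=45/52 → turn +1·90°
n=1: pose=(-4,0,N); sL=90/89, sR=18/29; mL=-297/2581, mR=2907/2581; mL+mR=90/89 → advance +1; mR−mL=36/29 → turn +1·90°
n=2: pose=(-4,1,W); sL=45/73, sR=45/37; mL=-4905/5402, mR=8235/5402; mL+mR=45/73 → advance +1; mR−mL=90/37 → turn +1·90°
n=3: pose=(-5,1,S); sL=18/37, sR=90/137; mL=-2097/5069, mR=4563/5069; mL+mR=18/37 → advance +1; mR−mL=180/137 → turn +1·90°
n=4: pose=(-5,0,E); sL=45/64, sR=45/104; mL=-135/1664, mR=1305/1664; mL+mR=45/64 → advance +1; mR−mL=45/52 → turn +1·90°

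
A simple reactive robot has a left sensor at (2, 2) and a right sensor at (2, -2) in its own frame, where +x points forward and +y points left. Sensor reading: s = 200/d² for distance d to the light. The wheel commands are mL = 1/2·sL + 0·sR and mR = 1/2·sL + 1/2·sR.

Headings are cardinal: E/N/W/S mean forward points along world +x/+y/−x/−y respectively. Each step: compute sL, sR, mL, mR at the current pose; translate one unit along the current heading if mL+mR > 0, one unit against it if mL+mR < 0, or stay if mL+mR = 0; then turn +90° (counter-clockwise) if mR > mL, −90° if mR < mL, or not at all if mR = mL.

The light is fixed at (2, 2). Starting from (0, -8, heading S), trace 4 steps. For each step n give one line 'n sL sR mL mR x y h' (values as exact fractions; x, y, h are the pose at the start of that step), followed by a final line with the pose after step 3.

n=0: pose=(0,-8,S); sL=25/18, sR=5/4; mL=25/36, mR=95/72; mL+mR=145/72 → advance +1; mR−mL=5/8 → turn +1·90°
n=1: pose=(0,-9,E); sL=200/81, sR=200/169; mL=100/81, mR=25000/13689; mL+mR=41900/13689 → advance +1; mR−mL=100/169 → turn +1·90°
n=2: pose=(1,-9,N); sL=20/9, sR=100/41; mL=10/9, mR=860/369; mL+mR=1270/369 → advance +1; mR−mL=50/41 → turn +1·90°
n=3: pose=(1,-8,W); sL=200/153, sR=200/73; mL=100/153, mR=22600/11169; mL+mR=29900/11169 → advance +1; mR−mL=100/73 → turn +1·90°

0 25/18 5/4 25/36 95/72 0 -8 S
1 200/81 200/169 100/81 25000/13689 0 -9 E
2 20/9 100/41 10/9 860/369 1 -9 N
3 200/153 200/73 100/153 22600/11169 1 -8 W
final 0 -8 S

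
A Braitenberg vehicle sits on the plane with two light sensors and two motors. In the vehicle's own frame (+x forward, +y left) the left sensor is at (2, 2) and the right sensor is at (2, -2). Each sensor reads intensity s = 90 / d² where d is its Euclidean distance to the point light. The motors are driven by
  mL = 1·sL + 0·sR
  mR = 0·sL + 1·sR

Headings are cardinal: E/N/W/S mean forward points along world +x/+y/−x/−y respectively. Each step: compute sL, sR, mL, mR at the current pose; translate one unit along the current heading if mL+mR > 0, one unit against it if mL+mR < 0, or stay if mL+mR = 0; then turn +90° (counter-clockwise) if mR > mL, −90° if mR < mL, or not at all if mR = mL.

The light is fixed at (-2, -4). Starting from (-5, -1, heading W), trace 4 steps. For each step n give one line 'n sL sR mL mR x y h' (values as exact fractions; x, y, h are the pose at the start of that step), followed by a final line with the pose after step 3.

n=0: pose=(-5,-1,W); sL=45/13, sR=9/5; mL=45/13, mR=9/5; mL+mR=342/65 → advance +1; mR−mL=-108/65 → turn -1·90°
n=1: pose=(-6,-1,N); sL=90/61, sR=90/29; mL=90/61, mR=90/29; mL+mR=8100/1769 → advance +1; mR−mL=2880/1769 → turn +1·90°
n=2: pose=(-6,0,W); sL=9/4, sR=5/4; mL=9/4, mR=5/4; mL+mR=7/2 → advance +1; mR−mL=-1 → turn -1·90°
n=3: pose=(-7,0,N); sL=18/17, sR=2; mL=18/17, mR=2; mL+mR=52/17 → advance +1; mR−mL=16/17 → turn +1·90°

0 45/13 9/5 45/13 9/5 -5 -1 W
1 90/61 90/29 90/61 90/29 -6 -1 N
2 9/4 5/4 9/4 5/4 -6 0 W
3 18/17 2 18/17 2 -7 0 N
final -7 1 W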